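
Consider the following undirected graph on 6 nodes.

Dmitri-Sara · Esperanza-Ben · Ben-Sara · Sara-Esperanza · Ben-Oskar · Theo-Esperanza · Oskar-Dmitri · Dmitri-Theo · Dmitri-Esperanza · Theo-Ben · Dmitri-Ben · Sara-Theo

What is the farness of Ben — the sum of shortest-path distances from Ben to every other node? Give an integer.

5

Distances from Ben: Dmitri:1, Esperanza:1, Oskar:1, Sara:1, Theo:1.
Sum = 1 + 1 + 1 + 1 + 1 = 5.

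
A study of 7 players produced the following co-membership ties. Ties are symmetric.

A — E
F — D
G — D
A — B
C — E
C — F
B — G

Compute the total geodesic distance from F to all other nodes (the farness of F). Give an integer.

Distances from F: A:3, B:3, C:1, D:1, E:2, G:2.
Sum = 3 + 3 + 1 + 1 + 2 + 2 = 12.

12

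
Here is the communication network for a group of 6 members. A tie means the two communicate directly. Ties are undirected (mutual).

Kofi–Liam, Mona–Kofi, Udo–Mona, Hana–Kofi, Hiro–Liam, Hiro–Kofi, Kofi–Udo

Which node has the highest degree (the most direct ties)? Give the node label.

Kofi

Degrees — Hana:1, Hiro:2, Kofi:5, Liam:2, Mona:2, Udo:2.
The maximum is 5, attained only by Kofi.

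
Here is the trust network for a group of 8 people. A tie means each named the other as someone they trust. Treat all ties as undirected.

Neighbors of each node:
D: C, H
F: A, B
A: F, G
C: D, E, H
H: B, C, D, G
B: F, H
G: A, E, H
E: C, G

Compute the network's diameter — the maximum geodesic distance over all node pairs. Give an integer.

3

Eccentricity of each node (its greatest distance to any other): A:3, B:3, C:3, D:3, E:3, F:3, G:2, H:2.
The maximum eccentricity is 3, realized for instance by the pair F–E via F – A – G – E. So the diameter is 3.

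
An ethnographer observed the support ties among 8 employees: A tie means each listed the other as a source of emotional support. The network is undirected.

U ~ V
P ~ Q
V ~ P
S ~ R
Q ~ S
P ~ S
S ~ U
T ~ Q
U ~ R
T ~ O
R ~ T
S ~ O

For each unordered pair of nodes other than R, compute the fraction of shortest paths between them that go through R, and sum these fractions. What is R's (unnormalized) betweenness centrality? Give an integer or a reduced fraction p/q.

Pairs whose geodesics pass through R — U–T: 1; V–T: 1/2; S–T: 1/3.
All other pairs contribute 0.
Summing the contributions gives betweenness(R) = 11/6.

11/6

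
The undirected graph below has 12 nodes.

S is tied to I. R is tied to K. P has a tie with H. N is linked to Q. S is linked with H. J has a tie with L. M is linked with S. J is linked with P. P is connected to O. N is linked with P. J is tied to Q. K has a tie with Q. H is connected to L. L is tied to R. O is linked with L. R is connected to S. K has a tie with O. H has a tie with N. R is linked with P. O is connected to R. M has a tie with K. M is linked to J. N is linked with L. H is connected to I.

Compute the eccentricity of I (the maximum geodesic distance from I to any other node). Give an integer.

Distances from I: H:1, J:3, K:3, L:2, M:2, N:2, O:3, P:2, Q:3, R:2, S:1.
The largest is 3 (to J, O, Q, and K), so the eccentricity of I is 3.

3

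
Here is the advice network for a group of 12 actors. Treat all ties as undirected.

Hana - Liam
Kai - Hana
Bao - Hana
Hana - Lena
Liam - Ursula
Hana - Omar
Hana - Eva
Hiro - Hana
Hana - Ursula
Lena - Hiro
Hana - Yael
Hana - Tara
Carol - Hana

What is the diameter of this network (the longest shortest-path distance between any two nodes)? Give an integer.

2

Eccentricity of each node (its greatest distance to any other): Bao:2, Carol:2, Eva:2, Hana:1, Hiro:2, Kai:2, Lena:2, Liam:2, Omar:2, Tara:2, Ursula:2, Yael:2.
The maximum eccentricity is 2, realized for instance by the pair Tara–Bao via Tara – Hana – Bao. So the diameter is 2.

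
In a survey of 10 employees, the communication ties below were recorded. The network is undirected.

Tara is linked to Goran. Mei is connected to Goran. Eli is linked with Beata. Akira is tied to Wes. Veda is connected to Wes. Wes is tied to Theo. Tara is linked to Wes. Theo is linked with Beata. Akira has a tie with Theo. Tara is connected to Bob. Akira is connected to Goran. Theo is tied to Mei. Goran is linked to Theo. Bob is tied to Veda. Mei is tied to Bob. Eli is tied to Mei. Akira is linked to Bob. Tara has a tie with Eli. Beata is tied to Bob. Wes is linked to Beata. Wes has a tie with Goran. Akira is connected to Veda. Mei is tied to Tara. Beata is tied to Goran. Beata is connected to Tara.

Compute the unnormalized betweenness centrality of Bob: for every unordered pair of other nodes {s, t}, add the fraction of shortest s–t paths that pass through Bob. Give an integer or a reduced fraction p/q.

Pairs whose geodesics pass through Bob — Eli–Veda: 3/5; Eli–Akira: 3/10; Mei–Veda: 1; Mei–Akira: 1/3; Mei–Beata: 1/5; Veda–Tara: 1/2; Veda–Beata: 1/2; Akira–Tara: 1/3; Akira–Beata: 1/4.
All other pairs contribute 0.
Summing the contributions gives betweenness(Bob) = 241/60.

241/60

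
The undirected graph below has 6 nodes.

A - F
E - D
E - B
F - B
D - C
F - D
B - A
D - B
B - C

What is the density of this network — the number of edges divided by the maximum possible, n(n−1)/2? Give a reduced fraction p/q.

There are 9 edges and 6 nodes, so the maximum possible is C(6,2) = 15.
Density = 9/15 = 3/5.

3/5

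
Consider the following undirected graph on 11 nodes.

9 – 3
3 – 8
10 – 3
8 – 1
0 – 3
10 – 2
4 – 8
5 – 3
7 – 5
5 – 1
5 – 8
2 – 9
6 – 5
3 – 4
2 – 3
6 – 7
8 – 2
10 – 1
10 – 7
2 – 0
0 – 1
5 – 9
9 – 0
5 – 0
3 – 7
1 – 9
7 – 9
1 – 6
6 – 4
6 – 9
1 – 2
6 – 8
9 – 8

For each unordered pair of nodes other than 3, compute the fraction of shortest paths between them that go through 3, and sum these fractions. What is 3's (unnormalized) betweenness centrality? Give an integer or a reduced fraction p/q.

187/30

Pairs whose geodesics pass through 3 — 2–4: 1/2; 2–7: 1/3; 2–5: 1/5; 4–7: 1/2; 4–5: 1/3; 4–10: 1; 4–9: 1/3; 4–0: 1; 7–8: 1/4; 7–0: 1/3; 5–10: 1/3; 8–10: 1/3; 8–0: 1/5; 10–9: 1/4 … (+1 more pairs).
All other pairs contribute 0.
Summing the contributions gives betweenness(3) = 187/30.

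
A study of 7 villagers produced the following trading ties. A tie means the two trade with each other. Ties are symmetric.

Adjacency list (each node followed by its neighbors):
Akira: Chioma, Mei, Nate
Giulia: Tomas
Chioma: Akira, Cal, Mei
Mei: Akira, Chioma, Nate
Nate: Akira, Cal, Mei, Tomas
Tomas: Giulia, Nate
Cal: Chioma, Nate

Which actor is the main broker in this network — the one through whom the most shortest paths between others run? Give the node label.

Nate

Unnormalized betweenness of each node: Akira:1, Cal:1, Chioma:1, Giulia:0, Mei:1, Nate:9, Tomas:5.
Nate has the largest value, 9, making it the main broker — the node through which the most shortest paths run.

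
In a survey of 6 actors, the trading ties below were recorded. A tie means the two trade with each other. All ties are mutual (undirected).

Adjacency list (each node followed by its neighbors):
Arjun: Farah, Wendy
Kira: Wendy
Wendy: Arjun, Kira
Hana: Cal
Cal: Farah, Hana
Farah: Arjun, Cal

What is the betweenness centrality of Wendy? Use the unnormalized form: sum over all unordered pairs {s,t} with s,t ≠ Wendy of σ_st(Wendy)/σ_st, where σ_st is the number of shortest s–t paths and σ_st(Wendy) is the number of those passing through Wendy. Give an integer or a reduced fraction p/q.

4

Pairs whose geodesics pass through Wendy — Cal–Kira: 1; Arjun–Kira: 1; Kira–Farah: 1; Kira–Hana: 1.
All other pairs contribute 0.
Summing the contributions gives betweenness(Wendy) = 4.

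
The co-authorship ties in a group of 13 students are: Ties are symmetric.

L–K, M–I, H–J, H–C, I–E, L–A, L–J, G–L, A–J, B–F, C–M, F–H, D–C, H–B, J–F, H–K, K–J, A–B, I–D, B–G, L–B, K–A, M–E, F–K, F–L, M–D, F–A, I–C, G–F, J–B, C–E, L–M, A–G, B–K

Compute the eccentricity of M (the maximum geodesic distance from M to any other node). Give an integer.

2

Distances from M: A:2, B:2, C:1, D:1, E:1, F:2, G:2, H:2, I:1, J:2, K:2, L:1.
The largest is 2 (to H, G, A, J, F, B, and K), so the eccentricity of M is 2.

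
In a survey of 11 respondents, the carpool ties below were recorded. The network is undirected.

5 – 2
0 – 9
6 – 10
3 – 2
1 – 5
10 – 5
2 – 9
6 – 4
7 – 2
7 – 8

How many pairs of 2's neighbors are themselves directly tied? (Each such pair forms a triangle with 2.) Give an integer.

2's neighbors are 3, 5, 7, and 9, but none of them are tied to each other, so no triangle contains 2.

0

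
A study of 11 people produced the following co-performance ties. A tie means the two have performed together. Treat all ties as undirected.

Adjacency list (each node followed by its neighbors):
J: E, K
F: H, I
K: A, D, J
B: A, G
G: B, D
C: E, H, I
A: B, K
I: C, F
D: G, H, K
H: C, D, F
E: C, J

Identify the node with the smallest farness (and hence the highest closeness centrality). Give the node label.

D

Farness (sum of distances to all others) for each node — A:27, B:29, C:23, D:19, E:25, F:27, G:25, H:20, I:30, J:24, K:21.
The smallest farness is 19, for D, so D has the highest closeness.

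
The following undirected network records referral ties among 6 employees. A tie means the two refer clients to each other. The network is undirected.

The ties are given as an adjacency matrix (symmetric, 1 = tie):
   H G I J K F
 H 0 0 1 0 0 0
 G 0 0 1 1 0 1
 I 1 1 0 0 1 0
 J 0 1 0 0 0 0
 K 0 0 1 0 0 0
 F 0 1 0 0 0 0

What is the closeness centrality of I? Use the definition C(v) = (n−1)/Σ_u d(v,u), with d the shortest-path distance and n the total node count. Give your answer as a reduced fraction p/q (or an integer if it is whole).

5/7

Distances from I: F:2, G:1, H:1, J:2, K:1. Sum = 7.
n = 6, so closeness = 5/7.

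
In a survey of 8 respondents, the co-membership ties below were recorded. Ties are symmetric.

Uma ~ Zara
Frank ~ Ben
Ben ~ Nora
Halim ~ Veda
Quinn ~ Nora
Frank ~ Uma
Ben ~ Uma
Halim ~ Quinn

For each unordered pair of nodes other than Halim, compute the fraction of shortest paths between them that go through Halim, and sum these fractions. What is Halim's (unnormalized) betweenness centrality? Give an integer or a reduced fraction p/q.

6

Pairs whose geodesics pass through Halim — Frank–Veda: 1; Veda–Quinn: 1; Veda–Zara: 1; Veda–Uma: 1; Veda–Ben: 1; Veda–Nora: 1.
All other pairs contribute 0.
Summing the contributions gives betweenness(Halim) = 6.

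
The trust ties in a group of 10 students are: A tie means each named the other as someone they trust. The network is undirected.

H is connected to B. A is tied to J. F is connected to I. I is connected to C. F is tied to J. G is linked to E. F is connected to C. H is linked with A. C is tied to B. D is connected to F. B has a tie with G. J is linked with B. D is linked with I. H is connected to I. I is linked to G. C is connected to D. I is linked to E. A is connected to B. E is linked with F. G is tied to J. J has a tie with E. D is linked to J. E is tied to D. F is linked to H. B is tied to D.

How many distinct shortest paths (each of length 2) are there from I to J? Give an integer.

The shortest distance is 2. The length-2 paths are: I–D–J; I–G–J; I–F–J; I–E–J.
That gives 4 distinct shortest paths.

4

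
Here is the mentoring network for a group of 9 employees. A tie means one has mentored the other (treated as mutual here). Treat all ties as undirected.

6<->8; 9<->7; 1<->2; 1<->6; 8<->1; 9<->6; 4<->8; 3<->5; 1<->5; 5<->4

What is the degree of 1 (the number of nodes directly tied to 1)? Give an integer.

1 is directly tied to 2, 5, 6, and 8. That is 4 neighbors, so the degree of 1 is 4.

4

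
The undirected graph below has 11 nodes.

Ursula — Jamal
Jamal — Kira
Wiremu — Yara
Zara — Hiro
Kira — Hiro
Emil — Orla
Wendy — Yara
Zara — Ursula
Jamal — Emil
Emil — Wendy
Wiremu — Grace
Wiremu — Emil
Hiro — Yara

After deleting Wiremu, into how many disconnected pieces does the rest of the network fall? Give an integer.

Without Wiremu, the remaining ties split the others into: {Emil, Hiro, Jamal, Kira, Orla, Ursula, Wendy, Yara, Zara}; {Grace}.
That's 2 separate components.

2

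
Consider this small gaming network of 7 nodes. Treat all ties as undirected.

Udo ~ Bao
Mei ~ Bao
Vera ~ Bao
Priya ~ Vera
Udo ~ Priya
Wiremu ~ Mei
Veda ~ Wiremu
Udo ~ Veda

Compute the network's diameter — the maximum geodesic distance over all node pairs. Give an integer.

Eccentricity of each node (its greatest distance to any other): Bao:2, Mei:3, Priya:3, Udo:2, Veda:3, Vera:3, Wiremu:3.
The maximum eccentricity is 3, realized for instance by the pair Wiremu–Vera via Wiremu – Mei – Bao – Vera. So the diameter is 3.

3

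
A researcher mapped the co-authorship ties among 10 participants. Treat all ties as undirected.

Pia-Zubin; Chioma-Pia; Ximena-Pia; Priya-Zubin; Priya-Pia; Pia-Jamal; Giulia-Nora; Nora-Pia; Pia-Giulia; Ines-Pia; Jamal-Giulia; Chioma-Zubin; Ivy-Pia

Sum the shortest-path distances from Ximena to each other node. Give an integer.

Distances from Ximena: Chioma:2, Giulia:2, Ines:2, Ivy:2, Jamal:2, Nora:2, Pia:1, Priya:2, Zubin:2.
Sum = 2 + 2 + 2 + 2 + 2 + 2 + 1 + 2 + 2 = 17.

17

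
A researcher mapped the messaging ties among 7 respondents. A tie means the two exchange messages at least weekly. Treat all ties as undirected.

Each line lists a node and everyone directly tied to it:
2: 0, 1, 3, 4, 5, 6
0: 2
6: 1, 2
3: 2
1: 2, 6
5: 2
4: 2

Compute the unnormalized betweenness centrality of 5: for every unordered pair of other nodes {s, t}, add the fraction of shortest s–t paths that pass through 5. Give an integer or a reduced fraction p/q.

No shortest path between any pair of other nodes passes through 5.
Summing the contributions gives betweenness(5) = 0.

0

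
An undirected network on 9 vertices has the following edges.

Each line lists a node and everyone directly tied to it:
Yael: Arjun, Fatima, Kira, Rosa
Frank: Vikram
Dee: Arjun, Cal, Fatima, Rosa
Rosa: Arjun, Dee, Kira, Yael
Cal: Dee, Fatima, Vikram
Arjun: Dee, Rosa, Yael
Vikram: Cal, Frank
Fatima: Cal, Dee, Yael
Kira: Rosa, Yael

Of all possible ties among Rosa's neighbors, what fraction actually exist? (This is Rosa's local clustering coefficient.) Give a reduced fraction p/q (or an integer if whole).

1/2

Rosa's neighbors: Arjun, Dee, Kira, and Yael (k = 4).
Possible neighbor pairs: C(4,2) = 6. Edges among them: Arjun–Dee, Arjun–Yael, Kira–Yael → e = 3.
Clustering(Rosa) = 3/6 = 1/2.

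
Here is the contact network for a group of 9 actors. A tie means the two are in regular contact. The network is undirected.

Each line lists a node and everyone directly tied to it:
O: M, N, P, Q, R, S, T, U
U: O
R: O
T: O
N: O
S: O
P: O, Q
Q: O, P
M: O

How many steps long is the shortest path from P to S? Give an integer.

One shortest route is P – O – S, which uses 2 edges, and P and S are not directly tied, so nothing shorter exists. So d(P,S) = 2.

2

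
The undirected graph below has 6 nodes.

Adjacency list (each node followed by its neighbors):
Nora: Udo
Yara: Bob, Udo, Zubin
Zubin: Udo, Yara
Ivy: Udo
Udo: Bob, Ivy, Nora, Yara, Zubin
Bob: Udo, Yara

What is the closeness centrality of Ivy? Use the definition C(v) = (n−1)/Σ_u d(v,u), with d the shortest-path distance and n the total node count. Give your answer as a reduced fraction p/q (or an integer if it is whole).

Distances from Ivy: Bob:2, Nora:2, Udo:1, Yara:2, Zubin:2. Sum = 9.
n = 6, so closeness = 5/9.

5/9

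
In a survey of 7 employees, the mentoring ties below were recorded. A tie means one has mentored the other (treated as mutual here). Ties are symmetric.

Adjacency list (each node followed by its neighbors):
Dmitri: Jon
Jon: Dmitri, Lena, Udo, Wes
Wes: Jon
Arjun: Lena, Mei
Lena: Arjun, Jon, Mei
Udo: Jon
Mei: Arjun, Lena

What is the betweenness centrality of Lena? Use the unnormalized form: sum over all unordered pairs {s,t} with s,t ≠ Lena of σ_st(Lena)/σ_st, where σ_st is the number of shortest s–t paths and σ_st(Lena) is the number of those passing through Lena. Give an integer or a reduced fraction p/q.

8

Pairs whose geodesics pass through Lena — Udo–Mei: 1; Udo–Arjun: 1; Wes–Mei: 1; Wes–Arjun: 1; Dmitri–Mei: 1; Dmitri–Arjun: 1; Mei–Jon: 1; Jon–Arjun: 1.
All other pairs contribute 0.
Summing the contributions gives betweenness(Lena) = 8.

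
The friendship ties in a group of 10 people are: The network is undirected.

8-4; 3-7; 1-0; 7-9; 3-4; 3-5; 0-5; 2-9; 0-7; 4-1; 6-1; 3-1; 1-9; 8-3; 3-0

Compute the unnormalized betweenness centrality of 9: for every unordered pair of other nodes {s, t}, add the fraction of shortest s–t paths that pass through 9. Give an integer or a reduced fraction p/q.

Pairs whose geodesics pass through 9 — 3–2: 2/2; 2–8: 3/3; 2–6: 1; 2–4: 1; 2–7: 1; 2–0: 2/2; 2–5: 4/4; 2–1: 1; 6–7: 1/3; 7–1: 1/3.
All other pairs contribute 0.
Summing the contributions gives betweenness(9) = 26/3.

26/3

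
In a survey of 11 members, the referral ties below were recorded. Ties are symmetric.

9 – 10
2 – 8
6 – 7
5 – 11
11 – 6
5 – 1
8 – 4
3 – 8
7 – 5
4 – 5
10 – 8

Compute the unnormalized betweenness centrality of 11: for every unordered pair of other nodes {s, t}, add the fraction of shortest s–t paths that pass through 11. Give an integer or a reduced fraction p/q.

4

Pairs whose geodesics pass through 11 — 10–6: 1/2; 6–2: 1/2; 6–3: 1/2; 6–1: 1/2; 6–4: 1/2; 6–5: 1/2; 6–8: 1/2; 6–9: 1/2.
All other pairs contribute 0.
Summing the contributions gives betweenness(11) = 4.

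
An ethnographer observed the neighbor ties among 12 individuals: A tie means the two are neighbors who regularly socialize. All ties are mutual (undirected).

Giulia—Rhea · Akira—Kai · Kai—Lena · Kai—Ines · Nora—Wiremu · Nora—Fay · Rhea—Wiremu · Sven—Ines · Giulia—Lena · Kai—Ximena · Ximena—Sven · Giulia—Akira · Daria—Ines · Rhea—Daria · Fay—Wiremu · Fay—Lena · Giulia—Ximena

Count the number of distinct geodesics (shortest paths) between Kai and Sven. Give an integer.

The shortest distance is 2. The length-2 paths are: Kai–Ximena–Sven; Kai–Ines–Sven.
That gives 2 distinct shortest paths.

2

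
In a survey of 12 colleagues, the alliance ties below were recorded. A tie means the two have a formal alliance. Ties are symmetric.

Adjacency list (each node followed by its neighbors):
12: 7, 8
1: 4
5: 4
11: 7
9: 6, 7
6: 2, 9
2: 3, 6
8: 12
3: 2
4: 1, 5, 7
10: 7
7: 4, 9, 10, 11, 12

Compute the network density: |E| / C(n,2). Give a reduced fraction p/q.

There are 11 edges and 12 nodes, so the maximum possible is C(12,2) = 66.
Density = 11/66 = 1/6.

1/6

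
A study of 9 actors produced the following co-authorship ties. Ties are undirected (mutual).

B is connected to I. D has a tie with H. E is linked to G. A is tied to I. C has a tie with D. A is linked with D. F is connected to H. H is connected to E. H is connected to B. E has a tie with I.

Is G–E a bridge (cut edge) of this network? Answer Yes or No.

Without the G–E edge there is no alternate route between G and E, so the network disconnects. It is a bridge.

Yes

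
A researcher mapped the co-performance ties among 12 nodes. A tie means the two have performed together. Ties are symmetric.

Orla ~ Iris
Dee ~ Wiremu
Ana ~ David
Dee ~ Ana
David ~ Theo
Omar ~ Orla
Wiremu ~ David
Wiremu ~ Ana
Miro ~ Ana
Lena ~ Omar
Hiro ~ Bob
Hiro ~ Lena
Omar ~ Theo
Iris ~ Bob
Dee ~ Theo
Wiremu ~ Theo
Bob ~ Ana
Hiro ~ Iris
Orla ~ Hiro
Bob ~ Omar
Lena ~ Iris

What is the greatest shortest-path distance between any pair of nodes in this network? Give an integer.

4

Eccentricity of each node (its greatest distance to any other): Ana:3, Bob:2, David:3, Dee:3, Hiro:3, Iris:3, Lena:4, Miro:4, Omar:3, Orla:4, Theo:3, Wiremu:3.
The maximum eccentricity is 4, realized for instance by the pair Orla–Miro via Orla – Omar – Bob – Ana – Miro. So the diameter is 4.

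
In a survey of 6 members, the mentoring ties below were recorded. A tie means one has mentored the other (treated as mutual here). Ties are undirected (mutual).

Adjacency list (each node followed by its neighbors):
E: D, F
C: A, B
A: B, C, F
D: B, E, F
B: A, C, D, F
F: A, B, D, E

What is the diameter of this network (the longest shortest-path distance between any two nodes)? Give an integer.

3

Eccentricity of each node (its greatest distance to any other): A:2, B:2, C:3, D:2, E:3, F:2.
The maximum eccentricity is 3, realized for instance by the pair C–E via C – B – D – E. So the diameter is 3.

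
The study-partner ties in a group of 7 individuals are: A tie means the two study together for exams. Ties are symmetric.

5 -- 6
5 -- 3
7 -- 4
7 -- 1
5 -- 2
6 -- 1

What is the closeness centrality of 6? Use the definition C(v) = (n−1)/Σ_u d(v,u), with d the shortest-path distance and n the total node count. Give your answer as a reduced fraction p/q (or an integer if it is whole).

6/11

Distances from 6: 1:1, 2:2, 3:2, 4:3, 5:1, 7:2. Sum = 11.
n = 7, so closeness = 6/11.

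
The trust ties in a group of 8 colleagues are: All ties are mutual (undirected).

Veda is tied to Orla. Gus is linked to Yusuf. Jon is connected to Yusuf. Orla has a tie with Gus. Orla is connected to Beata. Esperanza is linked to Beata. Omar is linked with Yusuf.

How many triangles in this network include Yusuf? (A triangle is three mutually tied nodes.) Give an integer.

0

Yusuf's neighbors are Gus, Jon, and Omar, but none of them are tied to each other, so no triangle contains Yusuf.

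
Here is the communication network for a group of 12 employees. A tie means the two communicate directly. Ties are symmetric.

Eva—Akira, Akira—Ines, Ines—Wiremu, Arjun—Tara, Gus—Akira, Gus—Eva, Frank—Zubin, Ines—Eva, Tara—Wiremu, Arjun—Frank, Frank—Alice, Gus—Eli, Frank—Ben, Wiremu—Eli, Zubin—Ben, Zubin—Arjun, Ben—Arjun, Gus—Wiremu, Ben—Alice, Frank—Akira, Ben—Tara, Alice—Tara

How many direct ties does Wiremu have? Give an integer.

Wiremu is directly tied to Eli, Gus, Ines, and Tara. That is 4 neighbors, so the degree of Wiremu is 4.

4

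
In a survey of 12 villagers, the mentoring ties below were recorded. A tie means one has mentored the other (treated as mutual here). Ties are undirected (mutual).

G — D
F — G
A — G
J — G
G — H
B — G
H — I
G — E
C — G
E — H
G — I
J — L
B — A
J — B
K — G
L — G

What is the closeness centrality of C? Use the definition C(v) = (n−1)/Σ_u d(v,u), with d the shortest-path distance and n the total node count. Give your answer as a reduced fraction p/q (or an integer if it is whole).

11/21

Distances from C: A:2, B:2, D:2, E:2, F:2, G:1, H:2, I:2, J:2, K:2, L:2. Sum = 21.
n = 12, so closeness = 11/21.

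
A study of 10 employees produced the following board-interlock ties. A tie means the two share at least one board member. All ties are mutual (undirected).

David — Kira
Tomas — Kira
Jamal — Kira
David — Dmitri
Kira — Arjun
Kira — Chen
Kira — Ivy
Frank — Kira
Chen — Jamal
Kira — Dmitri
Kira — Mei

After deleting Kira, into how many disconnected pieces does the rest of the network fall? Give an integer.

Without Kira, the remaining ties split the others into: {Chen, Jamal}; {David, Dmitri}; {Tomas}; {Mei}; {Arjun}; {Ivy}; {Frank}.
That's 7 separate components.

7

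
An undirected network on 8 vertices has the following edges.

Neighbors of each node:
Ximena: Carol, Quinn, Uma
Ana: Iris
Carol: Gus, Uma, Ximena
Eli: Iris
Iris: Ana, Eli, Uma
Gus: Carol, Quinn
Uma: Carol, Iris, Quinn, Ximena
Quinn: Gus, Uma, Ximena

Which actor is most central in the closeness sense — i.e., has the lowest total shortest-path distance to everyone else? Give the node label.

Farness (sum of distances to all others) for each node — Ana:18, Carol:13, Eli:18, Gus:17, Iris:12, Quinn:13, Uma:10, Ximena:13.
The smallest farness is 10, for Uma, so Uma has the highest closeness.

Uma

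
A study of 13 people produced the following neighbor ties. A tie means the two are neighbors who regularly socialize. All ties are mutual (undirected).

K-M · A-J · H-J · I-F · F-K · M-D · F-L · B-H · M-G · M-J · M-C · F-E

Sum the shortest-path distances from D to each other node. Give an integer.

Distances from D: A:3, B:4, C:2, E:4, F:3, G:2, H:3, I:4, J:2, K:2, L:4, M:1.
Sum = 3 + 4 + 2 + 4 + 3 + 2 + 3 + 4 + 2 + 2 + 4 + 1 = 34.

34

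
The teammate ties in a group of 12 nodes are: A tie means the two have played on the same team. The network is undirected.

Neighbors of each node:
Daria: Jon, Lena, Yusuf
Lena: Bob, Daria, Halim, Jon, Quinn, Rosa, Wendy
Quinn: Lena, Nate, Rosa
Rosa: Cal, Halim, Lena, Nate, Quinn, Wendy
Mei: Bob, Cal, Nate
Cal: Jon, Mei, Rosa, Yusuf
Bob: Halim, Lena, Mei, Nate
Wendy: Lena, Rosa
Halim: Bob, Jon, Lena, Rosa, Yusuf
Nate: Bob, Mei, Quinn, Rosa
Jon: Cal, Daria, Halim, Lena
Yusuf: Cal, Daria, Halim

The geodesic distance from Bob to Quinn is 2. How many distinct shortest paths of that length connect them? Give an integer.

2

The shortest distance is 2. The length-2 paths are: Bob–Lena–Quinn; Bob–Nate–Quinn.
That gives 2 distinct shortest paths.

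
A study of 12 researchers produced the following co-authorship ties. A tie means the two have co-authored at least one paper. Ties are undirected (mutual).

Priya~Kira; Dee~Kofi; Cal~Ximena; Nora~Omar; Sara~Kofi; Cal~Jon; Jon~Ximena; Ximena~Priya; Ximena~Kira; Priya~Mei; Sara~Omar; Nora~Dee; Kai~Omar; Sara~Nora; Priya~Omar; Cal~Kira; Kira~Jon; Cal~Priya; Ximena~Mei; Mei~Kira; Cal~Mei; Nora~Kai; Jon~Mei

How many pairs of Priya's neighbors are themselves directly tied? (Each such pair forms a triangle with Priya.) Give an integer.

Priya's neighbors: Cal, Kira, Mei, Omar, and Ximena.
Neighbor pairs that are themselves tied: Priya–Cal–Kira; Priya–Cal–Mei; Priya–Cal–Ximena; Priya–Kira–Mei; Priya–Kira–Ximena; Priya–Mei–Ximena. Each forms one triangle with Priya, for 6 in total.

6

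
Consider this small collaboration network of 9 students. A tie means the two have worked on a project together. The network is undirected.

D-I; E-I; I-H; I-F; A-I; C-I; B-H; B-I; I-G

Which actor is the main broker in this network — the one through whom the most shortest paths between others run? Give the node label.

I

Unnormalized betweenness of each node: A:0, B:0, C:0, D:0, E:0, F:0, G:0, H:0, I:27.
I has the largest value, 27, making it the main broker — the node through which the most shortest paths run.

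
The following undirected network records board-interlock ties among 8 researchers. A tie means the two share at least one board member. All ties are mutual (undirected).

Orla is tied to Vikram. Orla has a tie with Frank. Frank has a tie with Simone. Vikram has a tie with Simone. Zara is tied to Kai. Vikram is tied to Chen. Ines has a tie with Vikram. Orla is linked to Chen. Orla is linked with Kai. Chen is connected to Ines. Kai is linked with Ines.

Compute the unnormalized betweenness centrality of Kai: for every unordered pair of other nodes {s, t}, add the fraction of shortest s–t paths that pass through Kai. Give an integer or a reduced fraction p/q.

79/12

Pairs whose geodesics pass through Kai — Simone–Zara: 3/3; Frank–Zara: 1; Frank–Ines: 1/4; Zara–Chen: 2/2; Zara–Vikram: 2/2; Zara–Ines: 1; Zara–Orla: 1; Ines–Orla: 1/3.
All other pairs contribute 0.
Summing the contributions gives betweenness(Kai) = 79/12.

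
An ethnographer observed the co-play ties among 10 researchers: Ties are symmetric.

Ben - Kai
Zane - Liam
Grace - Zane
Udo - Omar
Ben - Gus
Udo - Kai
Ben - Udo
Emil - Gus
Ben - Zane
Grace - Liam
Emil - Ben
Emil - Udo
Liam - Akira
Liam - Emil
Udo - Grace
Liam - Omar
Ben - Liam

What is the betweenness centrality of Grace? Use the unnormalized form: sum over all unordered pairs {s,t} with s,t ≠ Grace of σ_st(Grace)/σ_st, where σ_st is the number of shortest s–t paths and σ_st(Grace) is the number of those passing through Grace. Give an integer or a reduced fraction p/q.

1

Pairs whose geodesics pass through Grace — Akira–Udo: 1/4; Zane–Udo: 1/2; Liam–Udo: 1/4.
All other pairs contribute 0.
Summing the contributions gives betweenness(Grace) = 1.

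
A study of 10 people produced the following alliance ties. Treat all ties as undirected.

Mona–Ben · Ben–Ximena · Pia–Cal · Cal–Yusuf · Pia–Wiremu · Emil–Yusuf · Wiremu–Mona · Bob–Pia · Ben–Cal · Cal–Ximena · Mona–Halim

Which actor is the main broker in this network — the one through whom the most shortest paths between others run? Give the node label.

Cal

Unnormalized betweenness of each node: Ben:17/2, Bob:0, Cal:37/2, Emil:0, Halim:0, Mona:19/2, Pia:23/2, Wiremu:4, Ximena:0, Yusuf:8.
Cal has the largest value, 37/2, making it the main broker — the node through which the most shortest paths run.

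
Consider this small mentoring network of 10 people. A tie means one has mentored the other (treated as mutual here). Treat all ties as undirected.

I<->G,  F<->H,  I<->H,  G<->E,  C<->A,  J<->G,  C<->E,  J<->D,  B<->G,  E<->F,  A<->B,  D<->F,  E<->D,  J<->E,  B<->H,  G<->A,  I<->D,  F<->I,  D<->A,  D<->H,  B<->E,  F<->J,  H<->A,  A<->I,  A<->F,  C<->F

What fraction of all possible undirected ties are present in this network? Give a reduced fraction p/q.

There are 26 edges and 10 nodes, so the maximum possible is C(10,2) = 45.
Density = 26/45.

26/45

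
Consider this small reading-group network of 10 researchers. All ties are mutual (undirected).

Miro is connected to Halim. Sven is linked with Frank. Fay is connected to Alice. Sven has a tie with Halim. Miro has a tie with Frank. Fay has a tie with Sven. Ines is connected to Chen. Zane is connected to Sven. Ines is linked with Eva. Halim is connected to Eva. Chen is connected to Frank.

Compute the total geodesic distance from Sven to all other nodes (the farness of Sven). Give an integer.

15

Distances from Sven: Alice:2, Chen:2, Eva:2, Fay:1, Frank:1, Halim:1, Ines:3, Miro:2, Zane:1.
Sum = 2 + 2 + 2 + 1 + 1 + 1 + 3 + 2 + 1 = 15.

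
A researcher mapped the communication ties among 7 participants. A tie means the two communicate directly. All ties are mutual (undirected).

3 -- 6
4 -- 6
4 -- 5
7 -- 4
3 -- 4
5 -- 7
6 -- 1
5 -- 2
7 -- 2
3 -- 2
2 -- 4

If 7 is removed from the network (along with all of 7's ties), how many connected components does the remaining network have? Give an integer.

7's neighbors (2, 4, and 5) remain reachable from one another through other ties, so the rest of the network stays in one piece.

1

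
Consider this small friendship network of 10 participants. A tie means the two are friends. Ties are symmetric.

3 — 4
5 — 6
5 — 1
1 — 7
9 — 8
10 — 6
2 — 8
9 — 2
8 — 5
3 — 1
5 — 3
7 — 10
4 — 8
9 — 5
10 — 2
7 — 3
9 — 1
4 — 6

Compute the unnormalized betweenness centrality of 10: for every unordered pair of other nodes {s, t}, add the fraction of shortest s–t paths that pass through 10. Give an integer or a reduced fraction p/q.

17/5

Pairs whose geodesics pass through 10 — 6–2: 1; 6–7: 1; 3–2: 1/5; 8–7: 1/5; 2–7: 1.
All other pairs contribute 0.
Summing the contributions gives betweenness(10) = 17/5.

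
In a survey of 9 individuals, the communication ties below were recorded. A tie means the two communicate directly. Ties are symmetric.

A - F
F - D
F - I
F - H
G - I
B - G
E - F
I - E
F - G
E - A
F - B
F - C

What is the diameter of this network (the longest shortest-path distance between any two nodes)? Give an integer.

Eccentricity of each node (its greatest distance to any other): A:2, B:2, C:2, D:2, E:2, F:1, G:2, H:2, I:2.
The maximum eccentricity is 2, realized for instance by the pair G–E via G – F – E. So the diameter is 2.

2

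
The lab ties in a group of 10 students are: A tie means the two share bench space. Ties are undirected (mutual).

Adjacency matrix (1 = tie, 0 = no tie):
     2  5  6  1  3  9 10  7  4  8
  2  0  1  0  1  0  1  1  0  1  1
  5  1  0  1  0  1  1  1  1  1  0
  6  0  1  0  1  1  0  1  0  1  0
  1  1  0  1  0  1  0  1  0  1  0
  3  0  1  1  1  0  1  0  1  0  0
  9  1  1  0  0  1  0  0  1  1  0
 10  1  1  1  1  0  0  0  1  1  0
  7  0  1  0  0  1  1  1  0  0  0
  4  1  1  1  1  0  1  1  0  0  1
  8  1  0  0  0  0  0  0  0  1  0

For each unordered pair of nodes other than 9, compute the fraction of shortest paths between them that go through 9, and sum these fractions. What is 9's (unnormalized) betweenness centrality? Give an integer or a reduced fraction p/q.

Pairs whose geodesics pass through 9 — 2–3: 1/3; 2–7: 1/3; 3–4: 1/4; 3–8: 2/7; 7–4: 1/3; 7–8: 2/6.
All other pairs contribute 0.
Summing the contributions gives betweenness(9) = 157/84.

157/84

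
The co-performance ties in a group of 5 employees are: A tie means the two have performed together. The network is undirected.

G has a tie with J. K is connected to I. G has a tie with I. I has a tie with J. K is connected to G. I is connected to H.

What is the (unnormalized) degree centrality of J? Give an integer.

J is directly tied to G and I. That is 2 neighbors, so the degree of J is 2.

2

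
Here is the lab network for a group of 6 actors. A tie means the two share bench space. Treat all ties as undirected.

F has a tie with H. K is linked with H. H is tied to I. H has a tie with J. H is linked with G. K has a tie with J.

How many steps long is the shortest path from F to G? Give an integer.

One shortest route is F – H – G, which uses 2 edges, and F and G are not directly tied, so nothing shorter exists. So d(F,G) = 2.

2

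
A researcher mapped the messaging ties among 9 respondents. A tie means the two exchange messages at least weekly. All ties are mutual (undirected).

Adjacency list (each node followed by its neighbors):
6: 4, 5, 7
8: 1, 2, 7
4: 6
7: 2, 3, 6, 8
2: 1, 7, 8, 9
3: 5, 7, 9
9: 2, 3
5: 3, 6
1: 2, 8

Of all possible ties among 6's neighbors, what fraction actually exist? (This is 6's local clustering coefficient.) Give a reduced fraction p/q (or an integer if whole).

6's neighbors: 4, 5, and 7 (k = 3).
Possible neighbor pairs: C(3,2) = 3. Edges among them: none → e = 0.
Clustering(6) = 0/3 = 0.

0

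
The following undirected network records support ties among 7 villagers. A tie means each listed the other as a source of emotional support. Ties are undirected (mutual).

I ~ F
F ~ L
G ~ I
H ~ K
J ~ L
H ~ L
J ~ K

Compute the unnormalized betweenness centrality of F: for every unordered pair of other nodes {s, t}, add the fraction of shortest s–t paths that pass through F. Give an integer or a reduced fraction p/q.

8

Pairs whose geodesics pass through F — H–G: 1; H–I: 1; L–G: 1; L–I: 1; G–K: 2/2; G–J: 1; K–I: 2/2; J–I: 1.
All other pairs contribute 0.
Summing the contributions gives betweenness(F) = 8.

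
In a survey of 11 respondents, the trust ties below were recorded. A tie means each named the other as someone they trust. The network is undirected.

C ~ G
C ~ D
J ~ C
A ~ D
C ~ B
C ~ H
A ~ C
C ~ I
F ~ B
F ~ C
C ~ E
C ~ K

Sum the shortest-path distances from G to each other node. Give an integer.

Distances from G: A:2, B:2, C:1, D:2, E:2, F:2, H:2, I:2, J:2, K:2.
Sum = 2 + 2 + 1 + 2 + 2 + 2 + 2 + 2 + 2 + 2 = 19.

19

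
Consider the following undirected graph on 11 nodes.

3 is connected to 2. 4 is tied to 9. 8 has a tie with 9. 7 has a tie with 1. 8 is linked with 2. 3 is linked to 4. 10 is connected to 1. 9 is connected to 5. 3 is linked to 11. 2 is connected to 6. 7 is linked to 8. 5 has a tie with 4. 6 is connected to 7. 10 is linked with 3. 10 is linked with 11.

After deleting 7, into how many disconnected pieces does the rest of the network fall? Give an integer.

1

7's neighbors (1, 6, and 8) remain reachable from one another through other ties, so the rest of the network stays in one piece.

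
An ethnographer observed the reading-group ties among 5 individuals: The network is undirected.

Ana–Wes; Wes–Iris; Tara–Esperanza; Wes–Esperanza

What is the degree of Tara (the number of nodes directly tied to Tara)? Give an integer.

1

Tara is directly tied to Esperanza. That is 1 neighbor, so the degree of Tara is 1.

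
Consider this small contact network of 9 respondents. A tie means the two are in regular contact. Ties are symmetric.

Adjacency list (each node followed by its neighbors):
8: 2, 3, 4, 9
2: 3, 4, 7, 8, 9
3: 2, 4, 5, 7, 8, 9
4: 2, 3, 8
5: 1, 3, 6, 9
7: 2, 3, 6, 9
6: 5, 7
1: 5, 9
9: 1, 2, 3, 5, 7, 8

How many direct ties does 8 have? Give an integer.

8 is directly tied to 2, 3, 4, and 9. That is 4 neighbors, so the degree of 8 is 4.

4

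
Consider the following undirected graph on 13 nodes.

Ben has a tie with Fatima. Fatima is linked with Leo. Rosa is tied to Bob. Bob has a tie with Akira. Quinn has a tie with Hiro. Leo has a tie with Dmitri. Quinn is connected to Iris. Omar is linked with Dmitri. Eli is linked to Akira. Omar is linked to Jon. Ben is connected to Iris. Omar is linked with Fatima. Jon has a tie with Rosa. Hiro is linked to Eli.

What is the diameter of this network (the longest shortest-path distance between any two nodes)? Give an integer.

6

Eccentricity of each node (its greatest distance to any other): Akira:6, Ben:5, Bob:5, Dmitri:6, Eli:6, Fatima:5, Hiro:6, Iris:5, Jon:5, Leo:6, Omar:5, Quinn:5, Rosa:5.
The maximum eccentricity is 6, realized for instance by the pair Leo–Akira via Leo – Fatima – Omar – Jon – Rosa – Bob – Akira. So the diameter is 6.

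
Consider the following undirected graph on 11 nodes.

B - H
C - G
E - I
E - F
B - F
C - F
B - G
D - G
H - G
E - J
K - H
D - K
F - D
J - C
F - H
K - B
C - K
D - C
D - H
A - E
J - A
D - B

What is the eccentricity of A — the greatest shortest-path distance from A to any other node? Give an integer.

3

Distances from A: B:3, C:2, D:3, E:1, F:2, G:3, H:3, I:2, J:1, K:3.
The largest is 3 (to D, K, G, B, and H), so the eccentricity of A is 3.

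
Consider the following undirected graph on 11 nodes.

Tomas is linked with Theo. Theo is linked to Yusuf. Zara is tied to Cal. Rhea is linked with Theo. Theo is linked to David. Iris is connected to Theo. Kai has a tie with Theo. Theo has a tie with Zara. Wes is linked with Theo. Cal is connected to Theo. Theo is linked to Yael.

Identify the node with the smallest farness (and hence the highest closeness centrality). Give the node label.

Theo

Farness (sum of distances to all others) for each node — Cal:18, David:19, Iris:19, Kai:19, Rhea:19, Theo:10, Tomas:19, Wes:19, Yael:19, Yusuf:19, Zara:18.
The smallest farness is 10, for Theo, so Theo has the highest closeness.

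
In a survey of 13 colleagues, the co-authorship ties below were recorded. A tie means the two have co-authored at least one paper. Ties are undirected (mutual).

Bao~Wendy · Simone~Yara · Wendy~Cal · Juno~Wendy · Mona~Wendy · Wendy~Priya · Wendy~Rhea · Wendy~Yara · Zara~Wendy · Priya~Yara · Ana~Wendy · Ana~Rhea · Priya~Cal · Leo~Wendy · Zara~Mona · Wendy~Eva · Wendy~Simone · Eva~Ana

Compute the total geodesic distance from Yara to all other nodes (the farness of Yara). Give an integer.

21

Distances from Yara: Ana:2, Bao:2, Cal:2, Eva:2, Juno:2, Leo:2, Mona:2, Priya:1, Rhea:2, Simone:1, Wendy:1, Zara:2.
Sum = 2 + 2 + 2 + 2 + 2 + 2 + 2 + 1 + 2 + 1 + 1 + 2 = 21.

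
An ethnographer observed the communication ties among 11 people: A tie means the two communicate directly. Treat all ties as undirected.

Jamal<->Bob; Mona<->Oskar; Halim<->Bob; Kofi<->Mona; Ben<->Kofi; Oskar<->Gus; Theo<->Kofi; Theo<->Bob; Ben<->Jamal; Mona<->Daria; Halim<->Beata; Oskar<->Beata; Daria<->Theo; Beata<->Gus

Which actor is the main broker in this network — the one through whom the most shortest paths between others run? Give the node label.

Unnormalized betweenness of each node: Beata:41/6, Ben:5/2, Bob:34/3, Daria:11/6, Gus:0, Halim:22/3, Jamal:5/2, Kofi:53/6, Mona:35/3, Oskar:55/6, Theo:7.
Mona has the largest value, 35/3, making it the main broker — the node through which the most shortest paths run.

Mona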